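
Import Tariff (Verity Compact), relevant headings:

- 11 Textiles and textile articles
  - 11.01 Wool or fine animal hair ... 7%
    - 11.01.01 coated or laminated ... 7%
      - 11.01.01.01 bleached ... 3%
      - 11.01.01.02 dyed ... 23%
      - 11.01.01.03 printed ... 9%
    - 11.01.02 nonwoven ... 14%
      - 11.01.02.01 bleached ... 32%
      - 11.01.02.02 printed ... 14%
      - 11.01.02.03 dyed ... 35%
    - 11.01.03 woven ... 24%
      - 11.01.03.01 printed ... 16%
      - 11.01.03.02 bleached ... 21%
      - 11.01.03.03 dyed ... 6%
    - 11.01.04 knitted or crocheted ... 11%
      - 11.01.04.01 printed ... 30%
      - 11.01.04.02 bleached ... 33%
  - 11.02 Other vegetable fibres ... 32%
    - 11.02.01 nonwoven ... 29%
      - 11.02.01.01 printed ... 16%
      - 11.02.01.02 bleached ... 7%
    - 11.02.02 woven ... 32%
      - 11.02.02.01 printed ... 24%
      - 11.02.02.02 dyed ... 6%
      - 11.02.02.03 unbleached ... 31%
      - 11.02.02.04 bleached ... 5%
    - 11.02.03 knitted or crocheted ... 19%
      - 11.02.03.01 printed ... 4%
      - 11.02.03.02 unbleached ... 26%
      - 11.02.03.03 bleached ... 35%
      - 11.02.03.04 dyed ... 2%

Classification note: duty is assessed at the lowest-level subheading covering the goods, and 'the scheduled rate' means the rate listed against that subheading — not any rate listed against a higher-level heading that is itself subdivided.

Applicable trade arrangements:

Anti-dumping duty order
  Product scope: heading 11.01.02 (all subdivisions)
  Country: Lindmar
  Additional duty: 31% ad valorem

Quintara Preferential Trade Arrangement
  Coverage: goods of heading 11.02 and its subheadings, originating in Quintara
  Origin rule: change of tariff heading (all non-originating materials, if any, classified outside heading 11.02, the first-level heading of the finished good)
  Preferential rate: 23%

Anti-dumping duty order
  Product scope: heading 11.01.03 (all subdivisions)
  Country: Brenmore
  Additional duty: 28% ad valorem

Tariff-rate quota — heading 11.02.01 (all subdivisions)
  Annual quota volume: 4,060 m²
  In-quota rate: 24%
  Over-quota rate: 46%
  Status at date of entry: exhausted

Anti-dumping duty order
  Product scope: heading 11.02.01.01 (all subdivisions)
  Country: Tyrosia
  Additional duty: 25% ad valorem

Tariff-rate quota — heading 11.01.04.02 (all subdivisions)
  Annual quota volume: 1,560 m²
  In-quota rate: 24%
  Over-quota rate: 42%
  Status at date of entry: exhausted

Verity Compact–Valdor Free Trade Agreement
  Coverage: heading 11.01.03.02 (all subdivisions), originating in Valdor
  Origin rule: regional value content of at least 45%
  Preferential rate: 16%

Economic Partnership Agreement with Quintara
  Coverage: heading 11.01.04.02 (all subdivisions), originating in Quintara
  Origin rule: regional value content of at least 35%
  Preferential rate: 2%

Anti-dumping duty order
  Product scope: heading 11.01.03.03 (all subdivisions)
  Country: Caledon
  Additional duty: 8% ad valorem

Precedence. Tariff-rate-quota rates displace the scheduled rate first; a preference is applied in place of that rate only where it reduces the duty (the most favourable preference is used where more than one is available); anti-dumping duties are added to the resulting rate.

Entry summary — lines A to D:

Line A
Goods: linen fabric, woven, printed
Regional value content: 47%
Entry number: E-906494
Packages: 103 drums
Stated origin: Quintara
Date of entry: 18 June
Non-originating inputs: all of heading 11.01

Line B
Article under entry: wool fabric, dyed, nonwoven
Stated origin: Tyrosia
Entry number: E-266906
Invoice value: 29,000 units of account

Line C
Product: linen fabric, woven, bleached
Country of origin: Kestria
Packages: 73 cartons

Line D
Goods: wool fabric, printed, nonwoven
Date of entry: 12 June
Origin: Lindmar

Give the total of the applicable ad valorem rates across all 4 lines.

Line A: linen → 11.02; woven → 11.02.02; printed → 11.02.02.01. Scheduled 24%. Quintara agreement on 11.02: CTH met → 23% available; Quintara agreement on 11.01.04.02: 11.02.02.01 not covered; preferential 23%. → 23%.
Line B: wool → 11.01; nonwoven → 11.01.02; dyed → 11.01.02.03. Scheduled 35%. No special measure applies. → 35%.
Line C: linen → 11.02; woven → 11.02.02; bleached → 11.02.02.04. Scheduled 5%. No special measure applies. → 5%.
Line D: wool → 11.01; nonwoven → 11.01.02; printed → 11.01.02.02. Scheduled 14%. anti-dumping (Lindmar, 11.01.02): +31%; total 14% + 31% = 45%. → 45%.
Sum: 23% + 35% + 5% + 45% = 108%.

108%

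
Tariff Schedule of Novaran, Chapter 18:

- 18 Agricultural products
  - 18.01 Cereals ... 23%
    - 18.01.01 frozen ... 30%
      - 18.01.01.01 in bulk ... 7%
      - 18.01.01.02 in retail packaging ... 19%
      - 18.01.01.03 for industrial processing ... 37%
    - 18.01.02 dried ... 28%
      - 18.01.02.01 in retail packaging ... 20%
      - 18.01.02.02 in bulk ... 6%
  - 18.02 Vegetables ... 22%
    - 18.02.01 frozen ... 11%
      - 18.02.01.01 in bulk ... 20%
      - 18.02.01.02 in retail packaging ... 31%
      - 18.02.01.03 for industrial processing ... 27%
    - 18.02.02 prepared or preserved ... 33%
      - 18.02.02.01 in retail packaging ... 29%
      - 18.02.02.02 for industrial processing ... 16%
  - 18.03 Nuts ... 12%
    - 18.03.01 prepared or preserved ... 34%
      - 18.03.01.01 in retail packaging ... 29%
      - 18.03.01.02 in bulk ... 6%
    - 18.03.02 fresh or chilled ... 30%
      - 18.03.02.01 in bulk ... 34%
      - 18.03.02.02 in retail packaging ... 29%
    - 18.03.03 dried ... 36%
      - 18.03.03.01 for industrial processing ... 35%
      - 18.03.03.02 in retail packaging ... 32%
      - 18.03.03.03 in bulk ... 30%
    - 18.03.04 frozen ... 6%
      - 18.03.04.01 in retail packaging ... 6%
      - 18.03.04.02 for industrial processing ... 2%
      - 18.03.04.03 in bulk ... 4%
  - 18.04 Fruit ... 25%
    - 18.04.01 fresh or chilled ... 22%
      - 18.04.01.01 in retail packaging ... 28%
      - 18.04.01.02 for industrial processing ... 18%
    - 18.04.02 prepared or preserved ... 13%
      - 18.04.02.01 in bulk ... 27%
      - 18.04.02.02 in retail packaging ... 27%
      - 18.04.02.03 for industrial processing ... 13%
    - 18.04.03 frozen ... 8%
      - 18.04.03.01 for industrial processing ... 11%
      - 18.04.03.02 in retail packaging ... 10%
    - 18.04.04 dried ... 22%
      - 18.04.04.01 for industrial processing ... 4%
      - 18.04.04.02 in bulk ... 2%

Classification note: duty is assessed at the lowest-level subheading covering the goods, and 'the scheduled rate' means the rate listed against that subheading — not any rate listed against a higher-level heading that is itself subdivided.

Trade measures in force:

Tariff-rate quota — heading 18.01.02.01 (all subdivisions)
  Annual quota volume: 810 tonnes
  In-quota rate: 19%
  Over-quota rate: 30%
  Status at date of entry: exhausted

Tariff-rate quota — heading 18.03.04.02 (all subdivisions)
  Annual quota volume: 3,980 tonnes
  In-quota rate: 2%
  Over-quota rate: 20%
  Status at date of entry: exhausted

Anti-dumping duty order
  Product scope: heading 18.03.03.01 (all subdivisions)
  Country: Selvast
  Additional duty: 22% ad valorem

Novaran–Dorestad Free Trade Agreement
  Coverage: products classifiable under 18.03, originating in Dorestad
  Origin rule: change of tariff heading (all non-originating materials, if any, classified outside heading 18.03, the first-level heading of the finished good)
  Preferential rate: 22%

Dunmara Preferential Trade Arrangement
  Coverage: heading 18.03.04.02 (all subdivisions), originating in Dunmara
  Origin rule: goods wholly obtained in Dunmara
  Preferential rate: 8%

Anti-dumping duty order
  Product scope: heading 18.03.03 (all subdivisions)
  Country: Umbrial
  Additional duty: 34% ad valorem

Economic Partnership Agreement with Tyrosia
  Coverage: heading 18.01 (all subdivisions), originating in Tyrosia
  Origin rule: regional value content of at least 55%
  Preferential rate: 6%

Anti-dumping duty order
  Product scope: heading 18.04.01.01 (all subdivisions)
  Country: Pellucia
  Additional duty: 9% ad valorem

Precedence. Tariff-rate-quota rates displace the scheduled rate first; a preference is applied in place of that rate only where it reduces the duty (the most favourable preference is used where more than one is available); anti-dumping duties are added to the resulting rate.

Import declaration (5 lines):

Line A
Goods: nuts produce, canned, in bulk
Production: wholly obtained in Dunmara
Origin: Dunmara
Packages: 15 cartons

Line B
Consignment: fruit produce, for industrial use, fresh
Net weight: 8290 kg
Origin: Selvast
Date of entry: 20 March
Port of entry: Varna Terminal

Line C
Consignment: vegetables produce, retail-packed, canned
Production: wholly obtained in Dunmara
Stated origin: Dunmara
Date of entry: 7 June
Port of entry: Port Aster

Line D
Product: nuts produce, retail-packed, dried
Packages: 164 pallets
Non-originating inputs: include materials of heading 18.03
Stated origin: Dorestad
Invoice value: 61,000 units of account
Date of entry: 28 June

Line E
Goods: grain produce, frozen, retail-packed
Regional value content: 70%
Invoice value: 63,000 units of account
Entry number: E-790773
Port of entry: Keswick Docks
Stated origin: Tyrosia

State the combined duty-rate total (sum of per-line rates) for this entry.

91%

Line A: nuts → 18.03; canned → 18.03.01; in bulk → 18.03.01.02. Scheduled 6%. Dunmara agreement on 18.03.04.02: 18.03.01.02 not covered. → 6%.
Line B: fruit → 18.04; fresh → 18.04.01; for industrial use → 18.04.01.02. Scheduled 18%. No special measure applies. → 18%.
Line C: vegetables → 18.02; canned → 18.02.02; retail-packed → 18.02.02.01. Scheduled 29%. Dunmara agreement on 18.03.04.02: 18.02.02.01 not covered. → 29%.
Line D: nuts → 18.03; dried → 18.03.03; retail-packed → 18.03.03.02. Scheduled 32%. Dorestad agreement on 18.03: CTH not met. → 32%.
Line E: grain → 18.01; frozen → 18.01.01; retail-packed → 18.01.01.02. Scheduled 19%. Tyrosia agreement on 18.01: RVC ≥ 55% → 6% available; preferential 6%. → 6%.
Sum: 6% + 18% + 29% + 32% + 6% = 91%.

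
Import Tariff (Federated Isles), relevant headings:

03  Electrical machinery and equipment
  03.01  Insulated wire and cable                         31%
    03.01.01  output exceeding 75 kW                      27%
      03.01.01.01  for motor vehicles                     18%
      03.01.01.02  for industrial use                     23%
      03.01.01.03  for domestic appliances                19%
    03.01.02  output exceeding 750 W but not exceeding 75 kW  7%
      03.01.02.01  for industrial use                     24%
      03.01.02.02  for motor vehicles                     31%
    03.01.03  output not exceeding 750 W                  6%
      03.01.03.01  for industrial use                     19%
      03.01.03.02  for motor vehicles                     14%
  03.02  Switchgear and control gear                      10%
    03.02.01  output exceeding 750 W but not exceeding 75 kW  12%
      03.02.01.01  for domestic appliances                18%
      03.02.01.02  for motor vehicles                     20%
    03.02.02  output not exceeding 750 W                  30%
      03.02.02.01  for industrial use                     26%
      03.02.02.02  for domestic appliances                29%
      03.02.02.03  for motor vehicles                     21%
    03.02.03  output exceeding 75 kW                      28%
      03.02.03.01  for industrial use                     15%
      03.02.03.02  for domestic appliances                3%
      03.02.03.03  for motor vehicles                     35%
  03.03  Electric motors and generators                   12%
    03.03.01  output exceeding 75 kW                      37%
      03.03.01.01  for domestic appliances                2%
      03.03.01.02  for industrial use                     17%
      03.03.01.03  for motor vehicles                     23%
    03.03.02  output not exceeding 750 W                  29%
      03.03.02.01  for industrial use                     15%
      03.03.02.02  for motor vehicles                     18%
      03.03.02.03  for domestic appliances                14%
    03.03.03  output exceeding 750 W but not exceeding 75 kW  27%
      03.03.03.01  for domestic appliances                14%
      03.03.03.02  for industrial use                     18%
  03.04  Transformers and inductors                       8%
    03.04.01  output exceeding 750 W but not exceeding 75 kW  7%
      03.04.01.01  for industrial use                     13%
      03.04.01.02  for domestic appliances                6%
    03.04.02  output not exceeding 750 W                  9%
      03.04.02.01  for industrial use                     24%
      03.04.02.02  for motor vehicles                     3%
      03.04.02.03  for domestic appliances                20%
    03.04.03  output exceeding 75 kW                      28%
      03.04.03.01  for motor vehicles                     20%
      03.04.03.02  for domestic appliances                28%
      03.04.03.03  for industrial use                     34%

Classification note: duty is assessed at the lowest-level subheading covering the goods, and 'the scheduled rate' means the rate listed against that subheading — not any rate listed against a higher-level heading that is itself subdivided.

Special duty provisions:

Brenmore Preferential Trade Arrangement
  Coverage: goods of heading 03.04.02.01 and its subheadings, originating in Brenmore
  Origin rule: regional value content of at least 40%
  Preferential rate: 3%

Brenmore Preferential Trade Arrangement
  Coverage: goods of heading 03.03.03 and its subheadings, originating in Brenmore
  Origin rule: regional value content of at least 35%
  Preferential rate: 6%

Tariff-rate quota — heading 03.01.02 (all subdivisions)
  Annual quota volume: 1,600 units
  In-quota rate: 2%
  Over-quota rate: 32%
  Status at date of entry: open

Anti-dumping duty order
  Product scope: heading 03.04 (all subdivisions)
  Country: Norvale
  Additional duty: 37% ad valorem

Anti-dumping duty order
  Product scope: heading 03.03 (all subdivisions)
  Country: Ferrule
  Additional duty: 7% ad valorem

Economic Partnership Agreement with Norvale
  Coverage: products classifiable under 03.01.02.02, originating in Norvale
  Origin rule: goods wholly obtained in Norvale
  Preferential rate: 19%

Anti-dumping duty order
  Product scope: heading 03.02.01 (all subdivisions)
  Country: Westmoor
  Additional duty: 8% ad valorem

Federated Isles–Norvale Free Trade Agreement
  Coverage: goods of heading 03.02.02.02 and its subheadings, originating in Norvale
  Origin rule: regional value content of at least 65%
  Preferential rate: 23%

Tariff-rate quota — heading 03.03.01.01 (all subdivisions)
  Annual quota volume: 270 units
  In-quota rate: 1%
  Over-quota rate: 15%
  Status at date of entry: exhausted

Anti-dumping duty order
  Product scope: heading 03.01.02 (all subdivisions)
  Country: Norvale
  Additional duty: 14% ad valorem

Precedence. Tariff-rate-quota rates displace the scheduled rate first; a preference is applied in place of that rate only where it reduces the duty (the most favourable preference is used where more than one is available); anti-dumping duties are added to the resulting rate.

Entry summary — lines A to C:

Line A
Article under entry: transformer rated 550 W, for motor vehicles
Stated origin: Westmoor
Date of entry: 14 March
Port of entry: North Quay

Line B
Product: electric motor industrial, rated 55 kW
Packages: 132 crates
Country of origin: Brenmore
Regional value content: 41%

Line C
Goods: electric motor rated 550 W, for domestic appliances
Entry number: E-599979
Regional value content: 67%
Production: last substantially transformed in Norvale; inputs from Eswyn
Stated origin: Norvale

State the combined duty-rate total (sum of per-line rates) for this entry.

23%

Line A: transformer → 03.04; rated 550 W → 03.04.02; for motor vehicles → 03.04.02.02. Scheduled 3%. No special measure applies. → 3%.
Line B: electric motor → 03.03; rated 55 kW → 03.03.03; industrial → 03.03.03.02. Scheduled 18%. Brenmore agreement on 03.04.02.01: 03.03.03.02 not covered; Brenmore agreement on 03.03.03: RVC ≥ 35% → 6% available; preferential 6%. → 6%.
Line C: electric motor → 03.03; rated 550 W → 03.03.02; for domestic appliances → 03.03.02.03. Scheduled 14%. Norvale agreement on 03.01.02.02: 03.03.02.03 not covered; Norvale agreement on 03.02.02.02: 03.03.02.03 not covered. → 14%.
Sum: 3% + 6% + 14% = 23%.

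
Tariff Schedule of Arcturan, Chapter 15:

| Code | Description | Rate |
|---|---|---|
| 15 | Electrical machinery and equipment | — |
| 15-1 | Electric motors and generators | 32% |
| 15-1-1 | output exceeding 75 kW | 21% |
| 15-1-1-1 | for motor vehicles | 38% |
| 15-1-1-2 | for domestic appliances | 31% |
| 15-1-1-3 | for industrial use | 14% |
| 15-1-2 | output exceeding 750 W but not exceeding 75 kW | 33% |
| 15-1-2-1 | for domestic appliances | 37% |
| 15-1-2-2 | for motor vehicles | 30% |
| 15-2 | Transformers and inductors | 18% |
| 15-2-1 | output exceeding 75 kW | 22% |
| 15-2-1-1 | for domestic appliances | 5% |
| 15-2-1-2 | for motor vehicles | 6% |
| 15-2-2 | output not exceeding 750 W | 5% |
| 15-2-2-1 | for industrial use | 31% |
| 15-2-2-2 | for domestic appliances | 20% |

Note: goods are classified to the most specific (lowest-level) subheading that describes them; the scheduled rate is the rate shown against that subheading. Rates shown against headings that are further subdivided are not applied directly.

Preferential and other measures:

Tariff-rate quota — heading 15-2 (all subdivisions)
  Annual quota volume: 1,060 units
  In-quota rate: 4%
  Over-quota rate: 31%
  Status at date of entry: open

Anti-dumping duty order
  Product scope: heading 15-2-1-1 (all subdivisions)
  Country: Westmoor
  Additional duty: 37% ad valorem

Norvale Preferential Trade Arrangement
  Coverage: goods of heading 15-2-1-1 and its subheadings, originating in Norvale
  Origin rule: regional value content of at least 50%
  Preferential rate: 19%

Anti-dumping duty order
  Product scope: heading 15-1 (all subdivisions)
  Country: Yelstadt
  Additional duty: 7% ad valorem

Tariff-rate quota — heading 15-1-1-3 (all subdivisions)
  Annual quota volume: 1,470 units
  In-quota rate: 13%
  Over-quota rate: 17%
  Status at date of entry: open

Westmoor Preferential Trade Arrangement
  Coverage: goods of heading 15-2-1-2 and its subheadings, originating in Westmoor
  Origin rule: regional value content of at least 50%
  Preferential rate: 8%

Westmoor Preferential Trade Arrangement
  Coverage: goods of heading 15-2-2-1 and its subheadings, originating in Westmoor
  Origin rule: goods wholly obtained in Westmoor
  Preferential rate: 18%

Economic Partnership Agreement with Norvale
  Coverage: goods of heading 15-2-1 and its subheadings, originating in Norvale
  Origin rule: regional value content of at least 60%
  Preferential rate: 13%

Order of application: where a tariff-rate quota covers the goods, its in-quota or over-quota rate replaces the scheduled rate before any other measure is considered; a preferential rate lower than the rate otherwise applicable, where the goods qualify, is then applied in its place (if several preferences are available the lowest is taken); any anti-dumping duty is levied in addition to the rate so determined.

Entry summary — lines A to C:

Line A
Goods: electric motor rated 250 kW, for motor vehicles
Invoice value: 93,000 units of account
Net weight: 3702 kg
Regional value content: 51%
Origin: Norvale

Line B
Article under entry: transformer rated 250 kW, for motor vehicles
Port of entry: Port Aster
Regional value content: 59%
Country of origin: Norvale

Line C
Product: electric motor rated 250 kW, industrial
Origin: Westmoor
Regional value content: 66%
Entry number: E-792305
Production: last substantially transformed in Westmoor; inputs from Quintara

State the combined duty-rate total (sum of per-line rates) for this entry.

Line A: electric motor → 15-1; rated 250 kW → 15-1-1; for motor vehicles → 15-1-1-1. Scheduled 38%. Norvale agreement on 15-2-1-1: 15-1-1-1 not covered; Norvale agreement on 15-2-1: 15-1-1-1 not covered. → 38%.
Line B: transformer → 15-2; rated 250 kW → 15-2-1; for motor vehicles → 15-2-1-2. Scheduled 6%. quota on 15-2 open → in-quota 4%; Norvale agreement on 15-2-1-1: 15-2-1-2 not covered; Norvale agreement on 15-2-1: RVC < 60%. → 4%.
Line C: electric motor → 15-1; rated 250 kW → 15-1-1; industrial → 15-1-1-3. Scheduled 14%. quota on 15-1-1-3 open → in-quota 13%; Westmoor agreement on 15-2-1-2: 15-1-1-3 not covered; Westmoor agreement on 15-2-2-1: 15-1-1-3 not covered. → 13%.
Sum: 38% + 4% + 13% = 55%.

55%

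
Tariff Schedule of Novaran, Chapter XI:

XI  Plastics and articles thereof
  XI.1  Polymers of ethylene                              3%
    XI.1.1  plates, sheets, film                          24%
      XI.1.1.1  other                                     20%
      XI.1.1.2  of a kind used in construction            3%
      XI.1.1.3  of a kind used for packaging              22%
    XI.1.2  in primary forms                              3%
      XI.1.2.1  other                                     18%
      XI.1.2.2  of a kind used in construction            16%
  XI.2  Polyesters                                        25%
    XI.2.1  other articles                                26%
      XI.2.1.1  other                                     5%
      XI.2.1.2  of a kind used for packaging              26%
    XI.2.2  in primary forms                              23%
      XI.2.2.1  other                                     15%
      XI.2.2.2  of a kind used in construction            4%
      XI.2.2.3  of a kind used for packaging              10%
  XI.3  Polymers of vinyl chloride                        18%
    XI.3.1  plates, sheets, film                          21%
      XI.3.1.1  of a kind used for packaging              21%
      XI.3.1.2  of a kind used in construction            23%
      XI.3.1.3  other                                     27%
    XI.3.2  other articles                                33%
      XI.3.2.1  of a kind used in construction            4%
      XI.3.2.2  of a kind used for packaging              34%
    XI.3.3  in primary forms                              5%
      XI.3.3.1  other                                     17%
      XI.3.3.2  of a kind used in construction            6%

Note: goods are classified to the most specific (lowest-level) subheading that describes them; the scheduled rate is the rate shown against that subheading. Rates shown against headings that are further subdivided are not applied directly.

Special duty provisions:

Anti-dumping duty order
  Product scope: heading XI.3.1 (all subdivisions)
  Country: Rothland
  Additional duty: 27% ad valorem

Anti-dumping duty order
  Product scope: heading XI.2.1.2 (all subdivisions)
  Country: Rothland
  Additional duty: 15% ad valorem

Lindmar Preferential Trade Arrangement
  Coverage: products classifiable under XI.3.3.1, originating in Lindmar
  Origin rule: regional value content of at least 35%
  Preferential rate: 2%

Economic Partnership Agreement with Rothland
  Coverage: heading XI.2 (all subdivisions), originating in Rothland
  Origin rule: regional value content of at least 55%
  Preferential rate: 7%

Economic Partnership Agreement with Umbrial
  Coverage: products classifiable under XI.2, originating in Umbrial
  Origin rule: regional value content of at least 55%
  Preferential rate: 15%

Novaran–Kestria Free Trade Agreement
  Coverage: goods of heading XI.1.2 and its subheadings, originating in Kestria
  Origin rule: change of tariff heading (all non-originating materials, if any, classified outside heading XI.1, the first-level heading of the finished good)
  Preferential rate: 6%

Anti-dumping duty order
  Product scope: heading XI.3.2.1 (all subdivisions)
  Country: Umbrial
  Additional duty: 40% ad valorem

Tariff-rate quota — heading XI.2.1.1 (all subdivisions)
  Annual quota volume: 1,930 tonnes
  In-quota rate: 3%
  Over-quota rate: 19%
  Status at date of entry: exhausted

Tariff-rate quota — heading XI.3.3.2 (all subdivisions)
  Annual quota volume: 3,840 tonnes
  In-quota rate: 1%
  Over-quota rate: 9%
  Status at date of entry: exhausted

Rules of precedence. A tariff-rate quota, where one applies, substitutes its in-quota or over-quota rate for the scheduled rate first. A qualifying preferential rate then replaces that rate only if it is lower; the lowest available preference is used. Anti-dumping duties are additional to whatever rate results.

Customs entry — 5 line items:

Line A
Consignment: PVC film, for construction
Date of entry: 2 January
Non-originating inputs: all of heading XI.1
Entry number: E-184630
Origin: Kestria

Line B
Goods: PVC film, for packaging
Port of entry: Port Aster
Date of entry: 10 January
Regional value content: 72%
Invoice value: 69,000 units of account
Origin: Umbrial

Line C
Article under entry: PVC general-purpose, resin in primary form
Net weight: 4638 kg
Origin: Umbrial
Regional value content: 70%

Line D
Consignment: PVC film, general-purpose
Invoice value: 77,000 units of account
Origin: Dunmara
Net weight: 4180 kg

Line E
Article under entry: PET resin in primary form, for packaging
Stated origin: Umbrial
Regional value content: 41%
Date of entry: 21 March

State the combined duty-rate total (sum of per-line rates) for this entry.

Line A: PVC → XI.3; film → XI.3.1; for construction → XI.3.1.2. Scheduled 23%. Kestria agreement on XI.1.2: XI.3.1.2 not covered. → 23%.
Line B: PVC → XI.3; film → XI.3.1; for packaging → XI.3.1.1. Scheduled 21%. Umbrial agreement on XI.2: XI.3.1.1 not covered. → 21%.
Line C: PVC → XI.3; resin in primary form → XI.3.3; general-purpose → XI.3.3.1. Scheduled 17%. Umbrial agreement on XI.2: XI.3.3.1 not covered. → 17%.
Line D: PVC → XI.3; film → XI.3.1; general-purpose → XI.3.1.3. Scheduled 27%. No special measure applies. → 27%.
Line E: PET → XI.2; resin in primary form → XI.2.2; for packaging → XI.2.2.3. Scheduled 10%. Umbrial agreement on XI.2: RVC < 55%. → 10%.
Sum: 23% + 21% + 17% + 27% + 10% = 98%.

98%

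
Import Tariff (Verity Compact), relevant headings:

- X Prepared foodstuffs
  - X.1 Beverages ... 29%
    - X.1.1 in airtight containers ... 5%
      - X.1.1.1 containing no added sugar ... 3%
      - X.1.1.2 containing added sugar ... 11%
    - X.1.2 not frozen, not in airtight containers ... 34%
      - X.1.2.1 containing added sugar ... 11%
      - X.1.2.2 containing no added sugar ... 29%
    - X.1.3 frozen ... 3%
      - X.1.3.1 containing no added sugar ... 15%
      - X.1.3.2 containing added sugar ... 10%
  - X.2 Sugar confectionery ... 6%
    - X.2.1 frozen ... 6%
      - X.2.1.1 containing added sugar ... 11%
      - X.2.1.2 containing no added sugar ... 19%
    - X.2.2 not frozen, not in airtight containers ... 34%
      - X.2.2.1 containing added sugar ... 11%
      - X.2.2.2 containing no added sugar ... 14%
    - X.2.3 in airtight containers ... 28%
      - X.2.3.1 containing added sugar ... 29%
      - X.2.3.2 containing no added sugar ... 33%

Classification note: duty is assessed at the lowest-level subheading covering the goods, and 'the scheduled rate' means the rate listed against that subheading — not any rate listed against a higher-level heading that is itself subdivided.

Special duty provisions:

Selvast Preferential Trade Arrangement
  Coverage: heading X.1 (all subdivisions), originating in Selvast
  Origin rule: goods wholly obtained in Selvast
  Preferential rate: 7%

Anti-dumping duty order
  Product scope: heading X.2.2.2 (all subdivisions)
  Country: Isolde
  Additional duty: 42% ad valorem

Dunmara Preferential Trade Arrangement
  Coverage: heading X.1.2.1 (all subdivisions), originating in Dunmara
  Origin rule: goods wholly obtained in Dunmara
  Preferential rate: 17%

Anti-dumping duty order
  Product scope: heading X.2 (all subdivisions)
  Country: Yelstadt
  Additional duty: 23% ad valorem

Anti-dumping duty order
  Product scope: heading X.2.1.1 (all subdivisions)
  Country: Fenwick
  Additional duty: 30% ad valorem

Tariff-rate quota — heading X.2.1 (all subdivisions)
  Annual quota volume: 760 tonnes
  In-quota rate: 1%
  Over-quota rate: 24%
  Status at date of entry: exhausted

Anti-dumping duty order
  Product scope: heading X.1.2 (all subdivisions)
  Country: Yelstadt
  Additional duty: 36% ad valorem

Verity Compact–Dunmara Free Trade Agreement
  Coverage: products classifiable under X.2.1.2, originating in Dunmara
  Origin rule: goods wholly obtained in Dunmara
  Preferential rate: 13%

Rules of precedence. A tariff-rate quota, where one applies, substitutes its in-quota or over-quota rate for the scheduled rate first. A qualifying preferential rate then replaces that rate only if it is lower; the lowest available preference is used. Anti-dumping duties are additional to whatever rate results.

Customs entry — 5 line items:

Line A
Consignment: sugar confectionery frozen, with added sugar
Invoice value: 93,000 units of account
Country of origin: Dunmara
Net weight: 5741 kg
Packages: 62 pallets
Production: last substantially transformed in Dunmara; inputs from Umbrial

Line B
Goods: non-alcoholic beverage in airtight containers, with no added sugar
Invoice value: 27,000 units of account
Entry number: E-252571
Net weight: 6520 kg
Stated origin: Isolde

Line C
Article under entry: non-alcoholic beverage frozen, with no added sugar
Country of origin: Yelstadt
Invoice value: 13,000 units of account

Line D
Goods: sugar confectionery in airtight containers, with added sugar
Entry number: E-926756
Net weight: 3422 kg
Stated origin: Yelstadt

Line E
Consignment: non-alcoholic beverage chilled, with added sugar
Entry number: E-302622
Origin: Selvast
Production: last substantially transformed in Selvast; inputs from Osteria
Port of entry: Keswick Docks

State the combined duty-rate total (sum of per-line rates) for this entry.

105%

Line A: sugar confectionery → X.2; frozen → X.2.1; with added sugar → X.2.1.1. Scheduled 11%. quota on X.2.1 exhausted → over-quota 24%; Dunmara agreement on X.1.2.1: X.2.1.1 not covered; Dunmara agreement on X.2.1.2: X.2.1.1 not covered. → 24%.
Line B: non-alcoholic beverage → X.1; in airtight containers → X.1.1; with no added sugar → X.1.1.1. Scheduled 3%. No special measure applies. → 3%.
Line C: non-alcoholic beverage → X.1; frozen → X.1.3; with no added sugar → X.1.3.1. Scheduled 15%. No special measure applies. → 15%.
Line D: sugar confectionery → X.2; in airtight containers → X.2.3; with added sugar → X.2.3.1. Scheduled 29%. anti-dumping (Yelstadt, X.2): +23%; total 29% + 23% = 52%. → 52%.
Line E: non-alcoholic beverage → X.1; chilled → X.1.2; with added sugar → X.1.2.1. Scheduled 11%. Selvast agreement on X.1: not wholly obtained. → 11%.
Sum: 24% + 3% + 15% + 52% + 11% = 105%.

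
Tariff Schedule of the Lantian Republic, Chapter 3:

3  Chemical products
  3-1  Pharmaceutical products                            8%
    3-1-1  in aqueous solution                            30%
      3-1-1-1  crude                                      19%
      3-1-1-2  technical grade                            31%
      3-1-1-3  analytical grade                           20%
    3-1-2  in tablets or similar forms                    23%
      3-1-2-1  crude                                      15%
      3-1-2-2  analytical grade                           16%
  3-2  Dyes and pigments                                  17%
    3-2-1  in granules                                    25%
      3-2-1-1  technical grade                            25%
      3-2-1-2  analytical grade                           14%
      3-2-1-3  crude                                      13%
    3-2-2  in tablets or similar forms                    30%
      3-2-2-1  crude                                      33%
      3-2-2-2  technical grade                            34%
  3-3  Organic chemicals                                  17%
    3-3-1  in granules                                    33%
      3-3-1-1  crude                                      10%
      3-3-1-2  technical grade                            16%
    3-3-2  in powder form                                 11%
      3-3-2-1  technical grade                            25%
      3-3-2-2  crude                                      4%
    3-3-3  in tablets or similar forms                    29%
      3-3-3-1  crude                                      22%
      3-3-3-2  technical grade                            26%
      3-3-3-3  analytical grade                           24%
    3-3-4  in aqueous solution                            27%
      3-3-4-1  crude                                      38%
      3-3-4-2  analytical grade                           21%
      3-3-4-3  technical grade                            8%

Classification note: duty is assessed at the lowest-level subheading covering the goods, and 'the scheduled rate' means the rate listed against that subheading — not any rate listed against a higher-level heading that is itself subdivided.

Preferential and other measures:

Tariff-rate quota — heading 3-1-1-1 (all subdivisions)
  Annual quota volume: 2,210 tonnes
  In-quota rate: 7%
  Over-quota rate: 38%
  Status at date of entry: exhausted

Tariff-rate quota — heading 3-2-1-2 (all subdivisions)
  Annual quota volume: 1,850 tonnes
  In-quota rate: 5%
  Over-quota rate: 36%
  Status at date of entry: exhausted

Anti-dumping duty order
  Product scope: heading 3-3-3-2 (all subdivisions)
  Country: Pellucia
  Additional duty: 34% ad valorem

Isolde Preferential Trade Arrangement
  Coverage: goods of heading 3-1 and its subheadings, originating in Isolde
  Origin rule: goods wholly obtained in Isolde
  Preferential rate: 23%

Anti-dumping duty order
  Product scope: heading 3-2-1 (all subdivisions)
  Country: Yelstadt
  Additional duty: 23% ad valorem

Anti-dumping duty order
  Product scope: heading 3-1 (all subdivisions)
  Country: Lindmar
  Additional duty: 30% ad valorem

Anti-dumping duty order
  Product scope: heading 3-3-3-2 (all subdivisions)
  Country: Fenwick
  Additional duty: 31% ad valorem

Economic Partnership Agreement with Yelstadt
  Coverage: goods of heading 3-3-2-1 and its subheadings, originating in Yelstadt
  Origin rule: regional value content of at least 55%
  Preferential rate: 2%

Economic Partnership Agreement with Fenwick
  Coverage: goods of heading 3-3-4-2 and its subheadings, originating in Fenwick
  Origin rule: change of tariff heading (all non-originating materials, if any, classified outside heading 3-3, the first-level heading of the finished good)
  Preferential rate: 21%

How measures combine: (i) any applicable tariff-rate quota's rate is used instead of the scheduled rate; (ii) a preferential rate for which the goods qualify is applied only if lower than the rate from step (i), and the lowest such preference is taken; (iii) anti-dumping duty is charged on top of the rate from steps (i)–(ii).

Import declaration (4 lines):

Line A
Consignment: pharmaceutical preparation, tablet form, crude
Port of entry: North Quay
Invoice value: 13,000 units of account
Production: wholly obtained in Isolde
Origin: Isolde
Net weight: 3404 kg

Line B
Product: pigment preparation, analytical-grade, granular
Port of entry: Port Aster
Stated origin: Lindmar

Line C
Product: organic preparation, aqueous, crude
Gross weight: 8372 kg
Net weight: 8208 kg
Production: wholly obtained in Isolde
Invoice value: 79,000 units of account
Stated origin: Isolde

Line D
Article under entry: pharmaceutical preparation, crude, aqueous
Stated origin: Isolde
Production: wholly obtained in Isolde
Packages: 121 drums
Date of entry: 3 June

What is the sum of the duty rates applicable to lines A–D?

Line A: pharmaceutical → 3-1; tablet form → 3-1-2; crude → 3-1-2-1. Scheduled 15%. Isolde agreement on 3-1: wholly obtained → 23% available; preference 23% not lower than 15% → no reduction. → 15%.
Line B: pigment → 3-2; granular → 3-2-1; analytical-grade → 3-2-1-2. Scheduled 14%. quota on 3-2-1-2 exhausted → over-quota 36%. → 36%.
Line C: organic → 3-3; aqueous → 3-3-4; crude → 3-3-4-1. Scheduled 38%. Isolde agreement on 3-1: 3-3-4-1 not covered. → 38%.
Line D: pharmaceutical → 3-1; aqueous → 3-1-1; crude → 3-1-1-1. Scheduled 19%. quota on 3-1-1-1 exhausted → over-quota 38%; Isolde agreement on 3-1: wholly obtained → 23% available; preferential 23%. → 23%.
Sum: 15% + 36% + 38% + 23% = 112%.

112%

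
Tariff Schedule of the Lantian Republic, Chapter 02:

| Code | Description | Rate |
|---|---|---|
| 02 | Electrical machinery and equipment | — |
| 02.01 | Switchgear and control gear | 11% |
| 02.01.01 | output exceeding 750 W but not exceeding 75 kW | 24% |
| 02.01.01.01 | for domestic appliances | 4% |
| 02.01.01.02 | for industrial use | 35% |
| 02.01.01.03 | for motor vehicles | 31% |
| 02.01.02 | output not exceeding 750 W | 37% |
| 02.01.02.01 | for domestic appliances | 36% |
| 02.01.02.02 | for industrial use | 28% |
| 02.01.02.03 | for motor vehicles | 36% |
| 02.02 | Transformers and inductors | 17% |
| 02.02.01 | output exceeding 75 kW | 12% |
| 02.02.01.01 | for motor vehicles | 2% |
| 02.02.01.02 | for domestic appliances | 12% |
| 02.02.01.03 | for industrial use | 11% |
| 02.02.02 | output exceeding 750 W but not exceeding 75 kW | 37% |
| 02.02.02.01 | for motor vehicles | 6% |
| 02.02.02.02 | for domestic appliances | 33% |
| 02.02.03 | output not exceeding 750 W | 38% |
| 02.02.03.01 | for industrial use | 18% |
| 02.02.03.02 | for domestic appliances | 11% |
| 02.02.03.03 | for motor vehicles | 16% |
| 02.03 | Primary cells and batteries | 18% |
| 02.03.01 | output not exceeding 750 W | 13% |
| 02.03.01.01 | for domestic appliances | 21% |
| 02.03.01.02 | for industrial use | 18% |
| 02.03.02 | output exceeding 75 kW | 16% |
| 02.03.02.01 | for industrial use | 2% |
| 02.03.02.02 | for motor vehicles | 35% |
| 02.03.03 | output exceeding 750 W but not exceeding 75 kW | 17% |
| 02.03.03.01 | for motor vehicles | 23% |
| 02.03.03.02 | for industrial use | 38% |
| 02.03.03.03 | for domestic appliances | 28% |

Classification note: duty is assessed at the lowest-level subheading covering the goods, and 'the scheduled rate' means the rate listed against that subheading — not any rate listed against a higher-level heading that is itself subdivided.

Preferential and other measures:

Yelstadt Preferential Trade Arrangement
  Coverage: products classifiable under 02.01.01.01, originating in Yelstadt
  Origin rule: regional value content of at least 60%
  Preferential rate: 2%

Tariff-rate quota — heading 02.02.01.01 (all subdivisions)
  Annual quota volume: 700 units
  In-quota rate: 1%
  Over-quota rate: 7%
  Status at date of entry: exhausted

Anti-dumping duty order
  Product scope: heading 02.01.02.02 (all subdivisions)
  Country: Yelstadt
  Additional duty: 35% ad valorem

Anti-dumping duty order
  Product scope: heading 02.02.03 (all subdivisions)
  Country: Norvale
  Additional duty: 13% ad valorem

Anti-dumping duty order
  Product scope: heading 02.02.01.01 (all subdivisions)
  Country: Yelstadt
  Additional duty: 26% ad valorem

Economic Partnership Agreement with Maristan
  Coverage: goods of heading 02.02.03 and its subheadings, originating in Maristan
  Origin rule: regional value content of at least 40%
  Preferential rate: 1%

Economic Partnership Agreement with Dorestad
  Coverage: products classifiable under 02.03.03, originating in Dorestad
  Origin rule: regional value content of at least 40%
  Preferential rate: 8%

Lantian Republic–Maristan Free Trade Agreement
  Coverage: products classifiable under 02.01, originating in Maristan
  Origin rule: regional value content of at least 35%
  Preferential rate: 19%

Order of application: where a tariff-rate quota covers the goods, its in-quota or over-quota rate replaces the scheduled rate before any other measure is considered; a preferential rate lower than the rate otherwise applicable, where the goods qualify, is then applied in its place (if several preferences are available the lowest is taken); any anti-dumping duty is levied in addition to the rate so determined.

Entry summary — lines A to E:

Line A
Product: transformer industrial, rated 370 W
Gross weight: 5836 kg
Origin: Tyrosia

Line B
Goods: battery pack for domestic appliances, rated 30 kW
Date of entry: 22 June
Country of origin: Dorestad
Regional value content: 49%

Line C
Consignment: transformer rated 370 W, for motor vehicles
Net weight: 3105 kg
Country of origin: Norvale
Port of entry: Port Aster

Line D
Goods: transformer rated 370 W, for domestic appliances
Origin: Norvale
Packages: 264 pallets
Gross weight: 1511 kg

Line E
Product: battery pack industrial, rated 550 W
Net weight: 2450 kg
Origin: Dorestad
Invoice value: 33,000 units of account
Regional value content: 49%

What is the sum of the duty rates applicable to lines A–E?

97%

Line A: transformer → 02.02; rated 370 W → 02.02.03; industrial → 02.02.03.01. Scheduled 18%. No special measure applies. → 18%.
Line B: battery pack → 02.03; rated 30 kW → 02.03.03; for domestic appliances → 02.03.03.03. Scheduled 28%. Dorestad agreement on 02.03.03: RVC ≥ 40% → 8% available; preferential 8%. → 8%.
Line C: transformer → 02.02; rated 370 W → 02.02.03; for motor vehicles → 02.02.03.03. Scheduled 16%. anti-dumping (Norvale, 02.02.03): +13%; total 16% + 13% = 29%. → 29%.
Line D: transformer → 02.02; rated 370 W → 02.02.03; for domestic appliances → 02.02.03.02. Scheduled 11%. anti-dumping (Norvale, 02.02.03): +13%; total 11% + 13% = 24%. → 24%.
Line E: battery pack → 02.03; rated 550 W → 02.03.01; industrial → 02.03.01.02. Scheduled 18%. Dorestad agreement on 02.03.03: 02.03.01.02 not covered. → 18%.
Sum: 18% + 8% + 29% + 24% + 18% = 97%.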